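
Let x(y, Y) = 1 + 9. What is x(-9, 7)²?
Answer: 100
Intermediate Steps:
x(y, Y) = 10
x(-9, 7)² = 10² = 100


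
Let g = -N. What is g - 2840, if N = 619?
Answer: -3459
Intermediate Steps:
g = -619 (g = -1*619 = -619)
g - 2840 = -619 - 2840 = -3459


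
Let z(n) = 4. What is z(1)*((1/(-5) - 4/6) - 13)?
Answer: -832/15 ≈ -55.467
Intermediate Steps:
z(1)*((1/(-5) - 4/6) - 13) = 4*((1/(-5) - 4/6) - 13) = 4*((1*(-1/5) - 4*1/6) - 13) = 4*((-1/5 - 2/3) - 13) = 4*(-13/15 - 13) = 4*(-208/15) = -832/15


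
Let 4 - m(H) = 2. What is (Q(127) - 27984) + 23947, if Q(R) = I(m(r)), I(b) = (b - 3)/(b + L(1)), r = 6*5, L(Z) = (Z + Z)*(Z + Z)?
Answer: -24223/6 ≈ -4037.2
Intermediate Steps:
L(Z) = 4*Z² (L(Z) = (2*Z)*(2*Z) = 4*Z²)
r = 30
m(H) = 2 (m(H) = 4 - 1*2 = 4 - 2 = 2)
I(b) = (-3 + b)/(4 + b) (I(b) = (b - 3)/(b + 4*1²) = (-3 + b)/(b + 4*1) = (-3 + b)/(b + 4) = (-3 + b)/(4 + b))
Q(R) = -⅙ (Q(R) = (-3 + 2)/(4 + 2) = -1/6 = (⅙)*(-1) = -⅙)
(Q(127) - 27984) + 23947 = (-⅙ - 27984) + 23947 = -167905/6 + 23947 = -24223/6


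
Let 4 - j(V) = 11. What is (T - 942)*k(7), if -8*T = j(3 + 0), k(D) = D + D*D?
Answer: -52703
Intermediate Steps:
j(V) = -7 (j(V) = 4 - 1*11 = 4 - 11 = -7)
k(D) = D + D²
T = 7/8 (T = -⅛*(-7) = 7/8 ≈ 0.87500)
(T - 942)*k(7) = (7/8 - 942)*(7*(1 + 7)) = -52703*8/8 = -7529/8*56 = -52703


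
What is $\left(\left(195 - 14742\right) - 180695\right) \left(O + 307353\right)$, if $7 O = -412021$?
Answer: $- \frac{339613696900}{7} \approx -4.8516 \cdot 10^{10}$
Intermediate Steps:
$O = - \frac{412021}{7}$ ($O = \frac{1}{7} \left(-412021\right) = - \frac{412021}{7} \approx -58860.0$)
$\left(\left(195 - 14742\right) - 180695\right) \left(O + 307353\right) = \left(\left(195 - 14742\right) - 180695\right) \left(- \frac{412021}{7} + 307353\right) = \left(\left(195 - 14742\right) - 180695\right) \frac{1739450}{7} = \left(-14547 - 180695\right) \frac{1739450}{7} = \left(-195242\right) \frac{1739450}{7} = - \frac{339613696900}{7}$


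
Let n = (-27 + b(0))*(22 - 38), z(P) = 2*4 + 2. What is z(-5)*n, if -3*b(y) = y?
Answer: 4320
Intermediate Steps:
z(P) = 10 (z(P) = 8 + 2 = 10)
b(y) = -y/3
n = 432 (n = (-27 - ⅓*0)*(22 - 38) = (-27 + 0)*(-16) = -27*(-16) = 432)
z(-5)*n = 10*432 = 4320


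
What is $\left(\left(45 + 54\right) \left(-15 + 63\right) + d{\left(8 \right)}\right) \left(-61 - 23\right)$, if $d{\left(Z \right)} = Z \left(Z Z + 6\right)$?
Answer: $-446208$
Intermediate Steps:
$d{\left(Z \right)} = Z \left(6 + Z^{2}\right)$ ($d{\left(Z \right)} = Z \left(Z^{2} + 6\right) = Z \left(6 + Z^{2}\right)$)
$\left(\left(45 + 54\right) \left(-15 + 63\right) + d{\left(8 \right)}\right) \left(-61 - 23\right) = \left(\left(45 + 54\right) \left(-15 + 63\right) + 8 \left(6 + 8^{2}\right)\right) \left(-61 - 23\right) = \left(99 \cdot 48 + 8 \left(6 + 64\right)\right) \left(-84\right) = \left(4752 + 8 \cdot 70\right) \left(-84\right) = \left(4752 + 560\right) \left(-84\right) = 5312 \left(-84\right) = -446208$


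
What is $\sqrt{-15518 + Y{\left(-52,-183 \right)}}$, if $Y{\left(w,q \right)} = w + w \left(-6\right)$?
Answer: $i \sqrt{15258} \approx 123.52 i$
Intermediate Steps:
$Y{\left(w,q \right)} = - 5 w$ ($Y{\left(w,q \right)} = w - 6 w = - 5 w$)
$\sqrt{-15518 + Y{\left(-52,-183 \right)}} = \sqrt{-15518 - -260} = \sqrt{-15518 + 260} = \sqrt{-15258} = i \sqrt{15258}$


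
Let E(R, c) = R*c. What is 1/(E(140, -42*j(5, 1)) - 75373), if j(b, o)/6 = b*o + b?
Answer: -1/428173 ≈ -2.3355e-6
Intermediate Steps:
j(b, o) = 6*b + 6*b*o (j(b, o) = 6*(b*o + b) = 6*(b + b*o) = 6*b + 6*b*o)
1/(E(140, -42*j(5, 1)) - 75373) = 1/(140*(-252*5*(1 + 1)) - 75373) = 1/(140*(-252*5*2) - 75373) = 1/(140*(-42*60) - 75373) = 1/(140*(-2520) - 75373) = 1/(-352800 - 75373) = 1/(-428173) = -1/428173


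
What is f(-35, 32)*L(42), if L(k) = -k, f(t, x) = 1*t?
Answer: 1470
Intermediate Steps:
f(t, x) = t
f(-35, 32)*L(42) = -(-35)*42 = -35*(-42) = 1470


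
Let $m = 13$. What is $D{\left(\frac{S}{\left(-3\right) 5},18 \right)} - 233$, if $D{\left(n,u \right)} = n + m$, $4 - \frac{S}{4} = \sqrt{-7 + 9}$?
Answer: $- \frac{3316}{15} + \frac{4 \sqrt{2}}{15} \approx -220.69$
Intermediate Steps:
$S = 16 - 4 \sqrt{2}$ ($S = 16 - 4 \sqrt{-7 + 9} = 16 - 4 \sqrt{2} \approx 10.343$)
$D{\left(n,u \right)} = 13 + n$ ($D{\left(n,u \right)} = n + 13 = 13 + n$)
$D{\left(\frac{S}{\left(-3\right) 5},18 \right)} - 233 = \left(13 + \frac{16 - 4 \sqrt{2}}{\left(-3\right) 5}\right) - 233 = \left(13 + \frac{16 - 4 \sqrt{2}}{-15}\right) - 233 = \left(13 + \left(16 - 4 \sqrt{2}\right) \left(- \frac{1}{15}\right)\right) - 233 = \left(13 - \left(\frac{16}{15} - \frac{4 \sqrt{2}}{15}\right)\right) - 233 = \left(\frac{179}{15} + \frac{4 \sqrt{2}}{15}\right) - 233 = - \frac{3316}{15} + \frac{4 \sqrt{2}}{15}$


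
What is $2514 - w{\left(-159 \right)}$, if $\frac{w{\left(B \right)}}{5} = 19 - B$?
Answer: $1624$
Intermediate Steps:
$w{\left(B \right)} = 95 - 5 B$ ($w{\left(B \right)} = 5 \left(19 - B\right) = 95 - 5 B$)
$2514 - w{\left(-159 \right)} = 2514 - \left(95 - -795\right) = 2514 - \left(95 + 795\right) = 2514 - 890 = 1624$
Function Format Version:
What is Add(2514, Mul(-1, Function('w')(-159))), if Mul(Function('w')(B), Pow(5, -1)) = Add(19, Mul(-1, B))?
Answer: 1624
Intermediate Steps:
Function('w')(B) = Add(95, Mul(-5, B)) (Function('w')(B) = Mul(5, Add(19, Mul(-1, B))) = Add(95, Mul(-5, B)))
Add(2514, Mul(-1, Function('w')(-159))) = Add(2514, Mul(-1, Add(95, Mul(-5, -159)))) = Add(2514, Mul(-1, Add(95, 795))) = Add(2514, Mul(-1, 890)) = Add(2514, -890) = 1624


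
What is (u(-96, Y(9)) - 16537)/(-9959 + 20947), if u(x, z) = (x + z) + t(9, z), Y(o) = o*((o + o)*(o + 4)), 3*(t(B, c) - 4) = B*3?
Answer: -177/134 ≈ -1.3209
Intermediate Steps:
t(B, c) = 4 + B (t(B, c) = 4 + (B*3)/3 = 4 + (3*B)/3 = 4 + B)
Y(o) = 2*o²*(4 + o) (Y(o) = o*((2*o)*(4 + o)) = o*(2*o*(4 + o)) = 2*o²*(4 + o))
u(x, z) = 13 + x + z (u(x, z) = (x + z) + (4 + 9) = (x + z) + 13 = 13 + x + z)
(u(-96, Y(9)) - 16537)/(-9959 + 20947) = ((13 - 96 + 2*9²*(4 + 9)) - 16537)/(-9959 + 20947) = ((13 - 96 + 2*81*13) - 16537)/10988 = ((13 - 96 + 2106) - 16537)*(1/10988) = (2023 - 16537)*(1/10988) = -14514*1/10988 = -177/134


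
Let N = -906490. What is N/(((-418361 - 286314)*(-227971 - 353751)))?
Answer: -90649/40992495035 ≈ -2.2114e-6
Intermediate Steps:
N/(((-418361 - 286314)*(-227971 - 353751))) = -906490*1/((-418361 - 286314)*(-227971 - 353751)) = -906490/((-704675*(-581722))) = -906490/409924950350 = -906490*1/409924950350 = -90649/40992495035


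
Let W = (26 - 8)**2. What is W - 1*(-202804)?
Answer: 203128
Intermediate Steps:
W = 324 (W = 18**2 = 324)
W - 1*(-202804) = 324 - 1*(-202804) = 324 + 202804 = 203128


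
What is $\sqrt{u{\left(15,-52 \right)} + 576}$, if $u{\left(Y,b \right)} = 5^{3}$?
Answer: $\sqrt{701} \approx 26.476$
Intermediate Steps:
$u{\left(Y,b \right)} = 125$
$\sqrt{u{\left(15,-52 \right)} + 576} = \sqrt{125 + 576} = \sqrt{701}$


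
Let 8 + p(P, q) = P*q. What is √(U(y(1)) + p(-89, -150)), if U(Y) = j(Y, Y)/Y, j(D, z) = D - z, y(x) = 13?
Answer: √13342 ≈ 115.51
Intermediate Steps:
U(Y) = 0 (U(Y) = (Y - Y)/Y = 0/Y = 0)
p(P, q) = -8 + P*q
√(U(y(1)) + p(-89, -150)) = √(0 + (-8 - 89*(-150))) = √(0 + (-8 + 13350)) = √(0 + 13342) = √13342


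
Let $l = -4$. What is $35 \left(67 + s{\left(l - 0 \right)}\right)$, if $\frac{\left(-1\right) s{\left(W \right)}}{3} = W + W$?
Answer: $3185$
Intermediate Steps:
$s{\left(W \right)} = - 6 W$ ($s{\left(W \right)} = - 3 \left(W + W\right) = - 3 \cdot 2 W = - 6 W$)
$35 \left(67 + s{\left(l - 0 \right)}\right) = 35 \left(67 - 6 \left(-4 - 0\right)\right) = 35 \left(67 - 6 \left(-4 + 0\right)\right) = 35 \left(67 - -24\right) = 35 \left(67 + 24\right) = 35 \cdot 91 = 3185$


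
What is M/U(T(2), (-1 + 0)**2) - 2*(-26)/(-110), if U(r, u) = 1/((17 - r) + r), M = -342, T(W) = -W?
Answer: -319796/55 ≈ -5814.5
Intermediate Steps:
U(r, u) = 1/17
M/U(T(2), (-1 + 0)**2) - 2*(-26)/(-110) = -342/1/17 - 2*(-26)/(-110) = -342*17 + 52*(-1/110) = -5814 - 26/55 = -319796/55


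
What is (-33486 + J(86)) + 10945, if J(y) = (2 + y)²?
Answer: -14797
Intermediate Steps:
(-33486 + J(86)) + 10945 = (-33486 + (2 + 86)²) + 10945 = (-33486 + 88²) + 10945 = (-33486 + 7744) + 10945 = -25742 + 10945 = -14797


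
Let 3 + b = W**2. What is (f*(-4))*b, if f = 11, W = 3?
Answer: -264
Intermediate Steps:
b = 6 (b = -3 + 3**2 = -3 + 9 = 6)
(f*(-4))*b = (11*(-4))*6 = -44*6 = -264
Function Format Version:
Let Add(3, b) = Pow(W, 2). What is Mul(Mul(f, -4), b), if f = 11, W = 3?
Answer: -264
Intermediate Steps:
b = 6 (b = Add(-3, Pow(3, 2)) = Add(-3, 9) = 6)
Mul(Mul(f, -4), b) = Mul(Mul(11, -4), 6) = Mul(-44, 6) = -264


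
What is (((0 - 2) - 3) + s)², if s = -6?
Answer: 121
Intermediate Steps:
(((0 - 2) - 3) + s)² = (((0 - 2) - 3) - 6)² = ((-2 - 3) - 6)² = (-5 - 6)² = (-11)² = 121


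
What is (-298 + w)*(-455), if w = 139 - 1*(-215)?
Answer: -25480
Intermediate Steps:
w = 354 (w = 139 + 215 = 354)
(-298 + w)*(-455) = (-298 + 354)*(-455) = 56*(-455) = -25480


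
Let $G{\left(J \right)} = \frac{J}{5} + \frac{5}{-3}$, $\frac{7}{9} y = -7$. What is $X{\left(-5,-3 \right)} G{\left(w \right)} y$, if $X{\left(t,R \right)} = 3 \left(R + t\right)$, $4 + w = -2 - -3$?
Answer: $- \frac{2448}{5} \approx -489.6$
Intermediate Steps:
$y = -9$ ($y = \frac{9}{7} \left(-7\right) = -9$)
$w = -3$ ($w = -4 - -1 = -4 + \left(-2 + 3\right) = -4 + 1 = -3$)
$X{\left(t,R \right)} = 3 R + 3 t$
$G{\left(J \right)} = - \frac{5}{3} + \frac{J}{5}$ ($G{\left(J \right)} = J \frac{1}{5} + 5 \left(- \frac{1}{3}\right) = \frac{J}{5} - \frac{5}{3} = - \frac{5}{3} + \frac{J}{5}$)
$X{\left(-5,-3 \right)} G{\left(w \right)} y = \left(3 \left(-3\right) + 3 \left(-5\right)\right) \left(- \frac{5}{3} + \frac{1}{5} \left(-3\right)\right) \left(-9\right) = \left(-9 - 15\right) \left(- \frac{5}{3} - \frac{3}{5}\right) \left(-9\right) = \left(-24\right) \left(- \frac{34}{15}\right) \left(-9\right) = \frac{272}{5} \left(-9\right) = - \frac{2448}{5}$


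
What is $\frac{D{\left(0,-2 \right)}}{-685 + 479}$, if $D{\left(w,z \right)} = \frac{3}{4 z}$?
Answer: $\frac{3}{1648} \approx 0.0018204$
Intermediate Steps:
$D{\left(w,z \right)} = \frac{3}{4 z}$ ($D{\left(w,z \right)} = 3 \frac{1}{4 z} = \frac{3}{4 z}$)
$\frac{D{\left(0,-2 \right)}}{-685 + 479} = \frac{\frac{3}{4} \frac{1}{-2}}{-685 + 479} = \frac{\frac{3}{4} \left(- \frac{1}{2}\right)}{-206} = \left(- \frac{3}{8}\right) \left(- \frac{1}{206}\right) = \frac{3}{1648}$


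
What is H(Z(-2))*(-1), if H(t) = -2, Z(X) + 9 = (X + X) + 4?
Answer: 2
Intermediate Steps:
Z(X) = -5 + 2*X (Z(X) = -9 + ((X + X) + 4) = -9 + (2*X + 4) = -9 + (4 + 2*X) = -5 + 2*X)
H(Z(-2))*(-1) = -2*(-1) = 2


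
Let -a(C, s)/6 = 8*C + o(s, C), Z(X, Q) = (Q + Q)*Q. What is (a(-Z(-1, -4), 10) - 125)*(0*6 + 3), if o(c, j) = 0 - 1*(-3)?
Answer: 4179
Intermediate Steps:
Z(X, Q) = 2*Q² (Z(X, Q) = (2*Q)*Q = 2*Q²)
o(c, j) = 3 (o(c, j) = 0 + 3 = 3)
a(C, s) = -18 - 48*C (a(C, s) = -6*(8*C + 3) = -6*(3 + 8*C) = -18 - 48*C)
(a(-Z(-1, -4), 10) - 125)*(0*6 + 3) = ((-18 - (-48)*2*(-4)²) - 125)*(0*6 + 3) = ((-18 - (-48)*2*16) - 125)*(0 + 3) = ((-18 - (-48)*32) - 125)*3 = ((-18 - 48*(-32)) - 125)*3 = ((-18 + 1536) - 125)*3 = (1518 - 125)*3 = 1393*3 = 4179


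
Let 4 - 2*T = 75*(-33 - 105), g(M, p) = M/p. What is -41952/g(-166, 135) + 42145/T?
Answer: 14663519555/429691 ≈ 34126.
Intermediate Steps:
T = 5177 (T = 2 - 75*(-33 - 105)/2 = 2 - 75*(-138)/2 = 2 - 1/2*(-10350) = 2 + 5175 = 5177)
-41952/g(-166, 135) + 42145/T = -41952/((-166/135)) + 42145/5177 = -41952/((-166*1/135)) + 42145*(1/5177) = -41952/(-166/135) + 42145/5177 = -41952*(-135/166) + 42145/5177 = 2831760/83 + 42145/5177 = 14663519555/429691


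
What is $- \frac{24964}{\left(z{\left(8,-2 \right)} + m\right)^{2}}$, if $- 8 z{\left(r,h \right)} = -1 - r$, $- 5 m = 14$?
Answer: $- \frac{39942400}{4489} \approx -8897.8$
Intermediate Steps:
$m = - \frac{14}{5}$ ($m = \left(- \frac{1}{5}\right) 14 = - \frac{14}{5} \approx -2.8$)
$z{\left(r,h \right)} = \frac{1}{8} + \frac{r}{8}$ ($z{\left(r,h \right)} = - \frac{-1 - r}{8} = \frac{1}{8} + \frac{r}{8}$)
$- \frac{24964}{\left(z{\left(8,-2 \right)} + m\right)^{2}} = - \frac{24964}{\left(\left(\frac{1}{8} + \frac{1}{8} \cdot 8\right) - \frac{14}{5}\right)^{2}} = - \frac{24964}{\left(\left(\frac{1}{8} + 1\right) - \frac{14}{5}\right)^{2}} = - \frac{24964}{\left(\frac{9}{8} - \frac{14}{5}\right)^{2}} = - \frac{24964}{\left(- \frac{67}{40}\right)^{2}} = - \frac{24964}{\frac{4489}{1600}} = \left(-24964\right) \frac{1600}{4489} = - \frac{39942400}{4489}$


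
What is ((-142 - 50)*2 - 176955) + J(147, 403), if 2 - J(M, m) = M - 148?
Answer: -177336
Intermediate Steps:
J(M, m) = 150 - M (J(M, m) = 2 - (M - 148) = 2 - (-148 + M) = 2 + (148 - M) = 150 - M)
((-142 - 50)*2 - 176955) + J(147, 403) = ((-142 - 50)*2 - 176955) + (150 - 1*147) = (-192*2 - 176955) + (150 - 147) = (-384 - 176955) + 3 = -177339 + 3 = -177336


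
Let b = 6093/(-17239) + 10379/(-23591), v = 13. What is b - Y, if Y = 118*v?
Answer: -624177835510/406685249 ≈ -1534.8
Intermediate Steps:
Y = 1534 (Y = 118*13 = 1534)
b = -322663544/406685249 (b = 6093*(-1/17239) + 10379*(-1/23591) = -6093/17239 - 10379/23591 = -322663544/406685249 ≈ -0.79340)
b - Y = -322663544/406685249 - 1*1534 = -322663544/406685249 - 1534 = -624177835510/406685249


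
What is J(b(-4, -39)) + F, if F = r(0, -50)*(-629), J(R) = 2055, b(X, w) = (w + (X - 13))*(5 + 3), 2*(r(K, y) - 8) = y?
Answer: 12748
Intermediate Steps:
r(K, y) = 8 + y/2
b(X, w) = -104 + 8*X + 8*w (b(X, w) = (w + (-13 + X))*8 = (-13 + X + w)*8 = -104 + 8*X + 8*w)
F = 10693 (F = (8 + (1/2)*(-50))*(-629) = (8 - 25)*(-629) = -17*(-629) = 10693)
J(b(-4, -39)) + F = 2055 + 10693 = 12748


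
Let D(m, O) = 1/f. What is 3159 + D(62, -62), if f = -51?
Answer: 161108/51 ≈ 3159.0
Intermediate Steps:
D(m, O) = -1/51 (D(m, O) = 1/(-51) = -1/51)
3159 + D(62, -62) = 3159 - 1/51 = 161108/51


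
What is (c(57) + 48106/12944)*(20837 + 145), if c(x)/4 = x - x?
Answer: 252340023/3236 ≈ 77979.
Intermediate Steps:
c(x) = 0 (c(x) = 4*(x - x) = 4*0 = 0)
(c(57) + 48106/12944)*(20837 + 145) = (0 + 48106/12944)*(20837 + 145) = (0 + 48106*(1/12944))*20982 = (0 + 24053/6472)*20982 = (24053/6472)*20982 = 252340023/3236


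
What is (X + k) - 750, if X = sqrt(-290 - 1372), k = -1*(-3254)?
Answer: 2504 + I*sqrt(1662) ≈ 2504.0 + 40.768*I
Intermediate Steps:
k = 3254
X = I*sqrt(1662) (X = sqrt(-1662) = I*sqrt(1662) ≈ 40.768*I)
(X + k) - 750 = (I*sqrt(1662) + 3254) - 750 = (3254 + I*sqrt(1662)) - 750 = 2504 + I*sqrt(1662)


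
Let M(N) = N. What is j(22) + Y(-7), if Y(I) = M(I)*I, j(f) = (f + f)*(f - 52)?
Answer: -1271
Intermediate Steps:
j(f) = 2*f*(-52 + f) (j(f) = (2*f)*(-52 + f) = 2*f*(-52 + f))
Y(I) = I² (Y(I) = I*I = I²)
j(22) + Y(-7) = 2*22*(-52 + 22) + (-7)² = 2*22*(-30) + 49 = -1320 + 49 = -1271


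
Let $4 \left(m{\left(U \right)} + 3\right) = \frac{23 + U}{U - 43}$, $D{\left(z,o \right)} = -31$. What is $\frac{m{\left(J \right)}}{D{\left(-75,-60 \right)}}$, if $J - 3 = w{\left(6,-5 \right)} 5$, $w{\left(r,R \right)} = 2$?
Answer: $\frac{33}{310} \approx 0.10645$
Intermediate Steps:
$J = 13$ ($J = 3 + 2 \cdot 5 = 3 + 10 = 13$)
$m{\left(U \right)} = -3 + \frac{23 + U}{4 \left(-43 + U\right)}$ ($m{\left(U \right)} = -3 + \frac{\left(23 + U\right) \frac{1}{U - 43}}{4} = -3 + \frac{\left(23 + U\right) \frac{1}{-43 + U}}{4} = -3 + \frac{\frac{1}{-43 + U} \left(23 + U\right)}{4} = -3 + \frac{23 + U}{4 \left(-43 + U\right)}$)
$\frac{m{\left(J \right)}}{D{\left(-75,-60 \right)}} = \frac{\frac{11}{4} \frac{1}{-43 + 13} \left(49 - 13\right)}{-31} = \frac{11 \left(49 - 13\right)}{4 \left(-30\right)} \left(- \frac{1}{31}\right) = \frac{11}{4} \left(- \frac{1}{30}\right) 36 \left(- \frac{1}{31}\right) = \left(- \frac{33}{10}\right) \left(- \frac{1}{31}\right) = \frac{33}{310}$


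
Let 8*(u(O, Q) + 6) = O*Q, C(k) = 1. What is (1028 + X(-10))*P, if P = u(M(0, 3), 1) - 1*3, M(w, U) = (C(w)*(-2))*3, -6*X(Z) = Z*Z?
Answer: -19721/2 ≈ -9860.5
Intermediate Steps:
X(Z) = -Z²/6 (X(Z) = -Z*Z/6 = -Z²/6)
M(w, U) = -6 (M(w, U) = (1*(-2))*3 = -2*3 = -6)
u(O, Q) = -6 + O*Q/8 (u(O, Q) = -6 + (O*Q)/8 = -6 + O*Q/8)
P = -39/4 (P = (-6 + (⅛)*(-6)*1) - 1*3 = (-6 - ¾) - 3 = -27/4 - 3 = -39/4 ≈ -9.7500)
(1028 + X(-10))*P = (1028 - ⅙*(-10)²)*(-39/4) = (1028 - ⅙*100)*(-39/4) = (1028 - 50/3)*(-39/4) = (3034/3)*(-39/4) = -19721/2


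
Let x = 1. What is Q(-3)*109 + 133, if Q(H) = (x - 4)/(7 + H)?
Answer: 205/4 ≈ 51.250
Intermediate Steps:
Q(H) = -3/(7 + H) (Q(H) = (1 - 4)/(7 + H) = -3/(7 + H))
Q(-3)*109 + 133 = -3/(7 - 3)*109 + 133 = -3/4*109 + 133 = -3*¼*109 + 133 = -¾*109 + 133 = -327/4 + 133 = 205/4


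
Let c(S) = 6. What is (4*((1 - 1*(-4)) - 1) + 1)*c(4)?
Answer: 102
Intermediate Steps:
(4*((1 - 1*(-4)) - 1) + 1)*c(4) = (4*((1 - 1*(-4)) - 1) + 1)*6 = (4*((1 + 4) - 1) + 1)*6 = (4*(5 - 1) + 1)*6 = (4*4 + 1)*6 = (16 + 1)*6 = 17*6 = 102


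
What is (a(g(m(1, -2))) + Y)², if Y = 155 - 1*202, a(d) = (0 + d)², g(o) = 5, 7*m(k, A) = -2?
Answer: 484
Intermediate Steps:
m(k, A) = -2/7 (m(k, A) = (⅐)*(-2) = -2/7)
a(d) = d²
Y = -47 (Y = 155 - 202 = -47)
(a(g(m(1, -2))) + Y)² = (5² - 47)² = (25 - 47)² = (-22)² = 484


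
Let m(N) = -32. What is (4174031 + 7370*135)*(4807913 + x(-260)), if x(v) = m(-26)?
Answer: 24851845539261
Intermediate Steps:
x(v) = -32
(4174031 + 7370*135)*(4807913 + x(-260)) = (4174031 + 7370*135)*(4807913 - 32) = (4174031 + 994950)*4807881 = 5168981*4807881 = 24851845539261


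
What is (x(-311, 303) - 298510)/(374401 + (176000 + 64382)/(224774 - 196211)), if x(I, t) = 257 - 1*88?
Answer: -8521513983/10694256145 ≈ -0.79683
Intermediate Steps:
x(I, t) = 169 (x(I, t) = 257 - 88 = 169)
(x(-311, 303) - 298510)/(374401 + (176000 + 64382)/(224774 - 196211)) = (169 - 298510)/(374401 + (176000 + 64382)/(224774 - 196211)) = -298341/(374401 + 240382/28563) = -298341/10694256145/28563 = -298341*28563/10694256145 = -8521513983/10694256145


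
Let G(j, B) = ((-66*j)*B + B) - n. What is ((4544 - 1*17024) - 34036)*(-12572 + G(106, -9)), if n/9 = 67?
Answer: -2315566480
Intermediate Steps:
n = 603 (n = 9*67 = 603)
G(j, B) = -603 + B - 66*B*j (G(j, B) = ((-66*j)*B + B) - 1*603 = (-66*B*j + B) - 603 = (B - 66*B*j) - 603 = -603 + B - 66*B*j)
((4544 - 1*17024) - 34036)*(-12572 + G(106, -9)) = ((4544 - 1*17024) - 34036)*(-12572 + (-603 - 9 - 66*(-9)*106)) = ((4544 - 17024) - 34036)*(-12572 + (-603 - 9 + 62964)) = (-12480 - 34036)*(-12572 + 62352) = -46516*49780 = -2315566480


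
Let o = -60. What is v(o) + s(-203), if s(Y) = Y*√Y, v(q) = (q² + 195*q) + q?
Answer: -8160 - 203*I*√203 ≈ -8160.0 - 2892.3*I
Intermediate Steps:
v(q) = q² + 196*q
s(Y) = Y^(3/2)
v(o) + s(-203) = -60*(196 - 60) + (-203)^(3/2) = -60*136 - 203*I*√203 = -8160 - 203*I*√203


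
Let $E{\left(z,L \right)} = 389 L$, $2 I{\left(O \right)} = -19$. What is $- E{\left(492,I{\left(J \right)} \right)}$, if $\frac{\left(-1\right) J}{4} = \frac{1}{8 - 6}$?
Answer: $\frac{7391}{2} \approx 3695.5$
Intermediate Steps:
$J = -2$ ($J = - \frac{4}{8 - 6} = - \frac{4}{2} = \left(-4\right) \frac{1}{2} = -2$)
$I{\left(O \right)} = - \frac{19}{2}$ ($I{\left(O \right)} = \frac{1}{2} \left(-19\right) = - \frac{19}{2}$)
$- E{\left(492,I{\left(J \right)} \right)} = - \frac{389 \left(-19\right)}{2} = \left(-1\right) \left(- \frac{7391}{2}\right) = \frac{7391}{2}$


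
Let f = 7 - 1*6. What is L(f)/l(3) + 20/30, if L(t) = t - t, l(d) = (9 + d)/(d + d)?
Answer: 2/3 ≈ 0.66667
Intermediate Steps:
f = 1 (f = 7 - 6 = 1)
l(d) = (9 + d)/(2*d) (l(d) = (9 + d)/((2*d)) = (9 + d)*(1/(2*d)) = (9 + d)/(2*d))
L(t) = 0
L(f)/l(3) + 20/30 = 0/(((1/2)*(9 + 3)/3)) + 20/30 = 0/(((1/2)*(1/3)*12)) + 20*(1/30) = 0/2 + 2/3 = 0*(1/2) + 2/3 = 0 + 2/3 = 2/3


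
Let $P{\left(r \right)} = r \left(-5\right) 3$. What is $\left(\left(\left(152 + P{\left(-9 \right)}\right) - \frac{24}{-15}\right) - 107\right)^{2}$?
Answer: $\frac{824464}{25} \approx 32979.0$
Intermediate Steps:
$P{\left(r \right)} = - 15 r$ ($P{\left(r \right)} = - 5 r 3 = - 15 r$)
$\left(\left(\left(152 + P{\left(-9 \right)}\right) - \frac{24}{-15}\right) - 107\right)^{2} = \left(\left(\left(152 - -135\right) - \frac{24}{-15}\right) - 107\right)^{2} = \left(\left(\left(152 + 135\right) - - \frac{8}{5}\right) - 107\right)^{2} = \left(\left(287 + \frac{8}{5}\right) - 107\right)^{2} = \left(\frac{1443}{5} - 107\right)^{2} = \left(\frac{908}{5}\right)^{2} = \frac{824464}{25}$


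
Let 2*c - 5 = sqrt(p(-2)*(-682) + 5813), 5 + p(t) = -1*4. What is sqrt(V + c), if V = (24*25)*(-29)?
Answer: sqrt(-69590 + 2*sqrt(11951))/2 ≈ 131.69*I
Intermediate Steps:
p(t) = -9 (p(t) = -5 - 1*4 = -5 - 4 = -9)
V = -17400 (V = 600*(-29) = -17400)
c = 5/2 + sqrt(11951)/2 (c = 5/2 + sqrt(-9*(-682) + 5813)/2 = 5/2 + sqrt(6138 + 5813)/2 = 5/2 + sqrt(11951)/2 ≈ 57.160)
sqrt(V + c) = sqrt(-17400 + (5/2 + sqrt(11951)/2)) = sqrt(-34795/2 + sqrt(11951)/2)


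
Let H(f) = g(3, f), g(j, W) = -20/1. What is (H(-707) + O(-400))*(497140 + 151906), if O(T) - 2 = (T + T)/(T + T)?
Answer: -11033782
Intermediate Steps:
g(j, W) = -20 (g(j, W) = -20*1 = -20)
H(f) = -20
O(T) = 3 (O(T) = 2 + (T + T)/(T + T) = 2 + (2*T)/((2*T)) = 2 + (2*T)*(1/(2*T)) = 2 + 1 = 3)
(H(-707) + O(-400))*(497140 + 151906) = (-20 + 3)*(497140 + 151906) = -17*649046 = -11033782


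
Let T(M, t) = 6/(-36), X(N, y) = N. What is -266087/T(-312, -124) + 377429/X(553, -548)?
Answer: 883254095/553 ≈ 1.5972e+6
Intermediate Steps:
T(M, t) = -1/6 (T(M, t) = 6*(-1/36) = -1/6)
-266087/T(-312, -124) + 377429/X(553, -548) = -266087/(-1/6) + 377429/553 = -266087*(-6) + 377429*(1/553) = 1596522 + 377429/553 = 883254095/553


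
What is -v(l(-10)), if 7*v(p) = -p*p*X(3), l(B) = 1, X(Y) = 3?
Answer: 3/7 ≈ 0.42857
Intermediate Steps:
v(p) = -3*p**2/7 (v(p) = (-p*p*3)/7 = (-p**2*3)/7 = (-3*p**2)/7 = -3*p**2/7)
-v(l(-10)) = -(-3)*1**2/7 = -(-3)/7 = -1*(-3/7) = 3/7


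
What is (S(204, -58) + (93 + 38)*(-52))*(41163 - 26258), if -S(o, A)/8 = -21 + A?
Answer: -92112900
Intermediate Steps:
S(o, A) = 168 - 8*A (S(o, A) = -8*(-21 + A) = 168 - 8*A)
(S(204, -58) + (93 + 38)*(-52))*(41163 - 26258) = ((168 - 8*(-58)) + (93 + 38)*(-52))*(41163 - 26258) = ((168 + 464) + 131*(-52))*14905 = (632 - 6812)*14905 = -6180*14905 = -92112900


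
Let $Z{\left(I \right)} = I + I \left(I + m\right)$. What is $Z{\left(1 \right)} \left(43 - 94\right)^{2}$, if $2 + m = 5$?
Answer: $13005$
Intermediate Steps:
$m = 3$ ($m = -2 + 5 = 3$)
$Z{\left(I \right)} = I + I \left(3 + I\right)$ ($Z{\left(I \right)} = I + I \left(I + 3\right) = I + I \left(3 + I\right)$)
$Z{\left(1 \right)} \left(43 - 94\right)^{2} = 1 \left(4 + 1\right) \left(43 - 94\right)^{2} = 1 \cdot 5 \left(-51\right)^{2} = 5 \cdot 2601 = 13005$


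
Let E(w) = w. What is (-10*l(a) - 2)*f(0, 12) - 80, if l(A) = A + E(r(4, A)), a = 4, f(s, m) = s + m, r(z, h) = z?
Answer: -1064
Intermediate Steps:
f(s, m) = m + s
l(A) = 4 + A (l(A) = A + 4 = 4 + A)
(-10*l(a) - 2)*f(0, 12) - 80 = (-10*(4 + 4) - 2)*(12 + 0) - 80 = (-10*8 - 2)*12 - 80 = (-80 - 2)*12 - 80 = -82*12 - 80 = -984 - 80 = -1064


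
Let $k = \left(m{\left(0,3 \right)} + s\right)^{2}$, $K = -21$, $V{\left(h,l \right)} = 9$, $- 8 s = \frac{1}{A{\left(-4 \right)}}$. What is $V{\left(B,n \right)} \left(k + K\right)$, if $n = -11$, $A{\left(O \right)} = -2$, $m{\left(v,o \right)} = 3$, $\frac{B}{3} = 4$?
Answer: $- \frac{26775}{256} \approx -104.59$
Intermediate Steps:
$B = 12$ ($B = 3 \cdot 4 = 12$)
$s = \frac{1}{16}$ ($s = - \frac{1}{8 \left(-2\right)} = \left(- \frac{1}{8}\right) \left(- \frac{1}{2}\right) = \frac{1}{16} \approx 0.0625$)
$k = \frac{2401}{256}$ ($k = \left(3 + \frac{1}{16}\right)^{2} = \left(\frac{49}{16}\right)^{2} = \frac{2401}{256} \approx 9.3789$)
$V{\left(B,n \right)} \left(k + K\right) = 9 \left(\frac{2401}{256} - 21\right) = 9 \left(- \frac{2975}{256}\right) = - \frac{26775}{256}$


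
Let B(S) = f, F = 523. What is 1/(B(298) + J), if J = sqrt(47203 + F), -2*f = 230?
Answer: 115/34501 + 7*sqrt(974)/34501 ≈ 0.0096653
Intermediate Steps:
f = -115 (f = -1/2*230 = -115)
B(S) = -115
J = 7*sqrt(974) (J = sqrt(47203 + 523) = sqrt(47726) = 7*sqrt(974) ≈ 218.46)
1/(B(298) + J) = 1/(-115 + 7*sqrt(974))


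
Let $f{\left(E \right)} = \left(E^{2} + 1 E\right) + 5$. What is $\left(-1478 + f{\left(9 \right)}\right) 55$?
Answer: $-76065$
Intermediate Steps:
$f{\left(E \right)} = 5 + E + E^{2}$ ($f{\left(E \right)} = \left(E^{2} + E\right) + 5 = \left(E + E^{2}\right) + 5 = 5 + E + E^{2}$)
$\left(-1478 + f{\left(9 \right)}\right) 55 = \left(-1478 + \left(5 + 9 + 9^{2}\right)\right) 55 = \left(-1478 + \left(5 + 9 + 81\right)\right) 55 = \left(-1478 + 95\right) 55 = \left(-1383\right) 55 = -76065$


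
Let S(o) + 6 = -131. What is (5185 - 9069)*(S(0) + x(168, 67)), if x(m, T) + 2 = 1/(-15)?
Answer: 8102024/15 ≈ 5.4014e+5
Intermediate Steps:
x(m, T) = -31/15 (x(m, T) = -2 + 1/(-15) = -2 - 1/15 = -31/15)
S(o) = -137 (S(o) = -6 - 131 = -137)
(5185 - 9069)*(S(0) + x(168, 67)) = (5185 - 9069)*(-137 - 31/15) = -3884*(-2086/15) = 8102024/15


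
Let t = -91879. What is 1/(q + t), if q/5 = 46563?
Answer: 1/140936 ≈ 7.0954e-6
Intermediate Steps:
q = 232815 (q = 5*46563 = 232815)
1/(q + t) = 1/(232815 - 91879) = 1/140936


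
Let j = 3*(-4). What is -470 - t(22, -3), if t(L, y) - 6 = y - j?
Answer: -485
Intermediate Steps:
j = -12
t(L, y) = 18 + y (t(L, y) = 6 + (y - 1*(-12)) = 6 + (y + 12) = 6 + (12 + y) = 18 + y)
-470 - t(22, -3) = -470 - (18 - 3) = -470 - 1*15 = -470 - 15 = -485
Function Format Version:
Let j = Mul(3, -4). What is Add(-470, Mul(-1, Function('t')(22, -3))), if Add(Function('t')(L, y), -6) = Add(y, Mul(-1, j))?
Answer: -485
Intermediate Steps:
j = -12
Function('t')(L, y) = Add(18, y) (Function('t')(L, y) = Add(6, Add(y, Mul(-1, -12))) = Add(6, Add(y, 12)) = Add(6, Add(12, y)) = Add(18, y))
Add(-470, Mul(-1, Function('t')(22, -3))) = Add(-470, Mul(-1, Add(18, -3))) = Add(-470, Mul(-1, 15)) = Add(-470, -15) = -485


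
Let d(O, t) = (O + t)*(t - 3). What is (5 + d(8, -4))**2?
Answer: 529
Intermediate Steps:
d(O, t) = (-3 + t)*(O + t) (d(O, t) = (O + t)*(-3 + t) = (-3 + t)*(O + t))
(5 + d(8, -4))**2 = (5 + ((-4)**2 - 3*8 - 3*(-4) + 8*(-4)))**2 = (5 + (16 - 24 + 12 - 32))**2 = (5 - 28)**2 = (-23)**2 = 529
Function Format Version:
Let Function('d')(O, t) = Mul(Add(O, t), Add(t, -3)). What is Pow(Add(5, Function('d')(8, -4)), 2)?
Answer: 529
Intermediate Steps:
Function('d')(O, t) = Mul(Add(-3, t), Add(O, t)) (Function('d')(O, t) = Mul(Add(O, t), Add(-3, t)) = Mul(Add(-3, t), Add(O, t)))
Pow(Add(5, Function('d')(8, -4)), 2) = Pow(Add(5, Add(Pow(-4, 2), Mul(-3, 8), Mul(-3, -4), Mul(8, -4))), 2) = Pow(Add(5, Add(16, -24, 12, -32)), 2) = Pow(Add(5, -28), 2) = Pow(-23, 2) = 529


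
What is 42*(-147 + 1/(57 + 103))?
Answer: -493899/80 ≈ -6173.7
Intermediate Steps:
42*(-147 + 1/(57 + 103)) = 42*(-147 + 1/160) = 42*(-23519/160) = -493899/80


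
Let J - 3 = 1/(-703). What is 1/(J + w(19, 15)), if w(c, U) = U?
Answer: 703/12653 ≈ 0.055560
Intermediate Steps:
J = 2108/703 (J = 3 + 1/(-703) = 3 - 1/703 = 2108/703 ≈ 2.9986)
1/(J + w(19, 15)) = 1/(2108/703 + 15) = 1/(12653/703) = 703/12653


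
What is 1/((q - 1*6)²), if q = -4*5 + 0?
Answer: 1/676 ≈ 0.0014793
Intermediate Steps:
q = -20 (q = -20 + 0 = -20)
1/((q - 1*6)²) = 1/((-20 - 1*6)²) = 1/((-20 - 6)²) = 1/((-26)²) = 1/676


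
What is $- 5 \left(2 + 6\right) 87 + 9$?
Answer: $-3471$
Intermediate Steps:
$- 5 \left(2 + 6\right) 87 + 9 = \left(-5\right) 8 \cdot 87 + 9 = \left(-40\right) 87 + 9 = -3480 + 9 = -3471$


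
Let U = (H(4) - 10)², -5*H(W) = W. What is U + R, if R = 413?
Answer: 13241/25 ≈ 529.64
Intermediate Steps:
H(W) = -W/5
U = 2916/25 (U = (-⅕*4 - 10)² = (-⅘ - 10)² = (-54/5)² = 2916/25 ≈ 116.64)
U + R = 2916/25 + 413 = 13241/25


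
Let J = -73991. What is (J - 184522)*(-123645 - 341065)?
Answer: 120133576230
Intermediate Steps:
(J - 184522)*(-123645 - 341065) = (-73991 - 184522)*(-123645 - 341065) = -258513*(-464710) = 120133576230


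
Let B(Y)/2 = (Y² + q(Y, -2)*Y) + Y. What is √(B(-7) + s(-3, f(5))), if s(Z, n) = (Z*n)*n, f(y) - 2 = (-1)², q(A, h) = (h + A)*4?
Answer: √561 ≈ 23.685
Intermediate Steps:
q(A, h) = 4*A + 4*h (q(A, h) = (A + h)*4 = 4*A + 4*h)
f(y) = 3 (f(y) = 2 + (-1)² = 2 + 1 = 3)
s(Z, n) = Z*n²
B(Y) = 2*Y + 2*Y² + 2*Y*(-8 + 4*Y) (B(Y) = 2*((Y² + (4*Y + 4*(-2))*Y) + Y) = 2*((Y² + (4*Y - 8)*Y) + Y) = 2*((Y² + (-8 + 4*Y)*Y) + Y) = 2*((Y² + Y*(-8 + 4*Y)) + Y) = 2*(Y + Y² + Y*(-8 + 4*Y)) = 2*Y + 2*Y² + 2*Y*(-8 + 4*Y))
√(B(-7) + s(-3, f(5))) = √(2*(-7)*(-7 + 5*(-7)) - 3*3²) = √(2*(-7)*(-7 - 35) - 3*9) = √(2*(-7)*(-42) - 27) = √(588 - 27) = √561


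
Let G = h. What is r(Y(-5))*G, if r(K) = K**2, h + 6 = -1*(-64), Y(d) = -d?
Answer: 1450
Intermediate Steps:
h = 58 (h = -6 - 1*(-64) = -6 + 64 = 58)
G = 58
r(Y(-5))*G = (-1*(-5))**2*58 = 5**2*58 = 25*58 = 1450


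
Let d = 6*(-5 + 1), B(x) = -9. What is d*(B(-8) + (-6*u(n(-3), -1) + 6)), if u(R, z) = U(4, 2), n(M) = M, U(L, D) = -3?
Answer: -360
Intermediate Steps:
u(R, z) = -3
d = -24 (d = 6*(-4) = -24)
d*(B(-8) + (-6*u(n(-3), -1) + 6)) = -24*(-9 + (-6*(-3) + 6)) = -24*(-9 + (18 + 6)) = -24*(-9 + 24) = -24*15 = -360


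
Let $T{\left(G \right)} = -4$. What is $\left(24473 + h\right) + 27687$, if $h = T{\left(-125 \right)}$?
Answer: $52156$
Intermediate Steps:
$h = -4$
$\left(24473 + h\right) + 27687 = \left(24473 - 4\right) + 27687 = 24469 + 27687 = 52156$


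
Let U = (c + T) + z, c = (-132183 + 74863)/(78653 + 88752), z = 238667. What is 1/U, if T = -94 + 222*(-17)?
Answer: 33481/7861293855 ≈ 4.2590e-6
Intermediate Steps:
T = -3868 (T = -94 - 3774 = -3868)
c = -11464/33481 (c = -57320/167405 = -57320*1/167405 = -11464/33481 ≈ -0.34240)
U = 7861293855/33481 (U = (-11464/33481 - 3868) + 238667 = -129515972/33481 + 238667 = 7861293855/33481 ≈ 2.3480e+5)
1/U = 1/(7861293855/33481) = 33481/7861293855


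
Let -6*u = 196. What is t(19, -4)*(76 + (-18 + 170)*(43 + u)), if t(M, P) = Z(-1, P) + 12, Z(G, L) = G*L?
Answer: 79040/3 ≈ 26347.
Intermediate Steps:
u = -98/3 (u = -1/6*196 = -98/3 ≈ -32.667)
t(M, P) = 12 - P (t(M, P) = -P + 12 = 12 - P)
t(19, -4)*(76 + (-18 + 170)*(43 + u)) = (12 - 1*(-4))*(76 + (-18 + 170)*(43 - 98/3)) = (12 + 4)*(76 + 152*(31/3)) = 16*(76 + 4712/3) = 16*(4940/3) = 79040/3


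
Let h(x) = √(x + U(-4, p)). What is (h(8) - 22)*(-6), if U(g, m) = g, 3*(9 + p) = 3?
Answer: 120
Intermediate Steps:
p = -8 (p = -9 + (⅓)*3 = -9 + 1 = -8)
h(x) = √(-4 + x) (h(x) = √(x - 4) = √(-4 + x))
(h(8) - 22)*(-6) = (√(-4 + 8) - 22)*(-6) = (√4 - 22)*(-6) = (2 - 22)*(-6) = -20*(-6) = 120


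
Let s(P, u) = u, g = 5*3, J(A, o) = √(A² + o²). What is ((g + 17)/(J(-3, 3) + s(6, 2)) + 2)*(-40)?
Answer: 720/7 - 1920*√2/7 ≈ -285.04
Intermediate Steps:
g = 15
((g + 17)/(J(-3, 3) + s(6, 2)) + 2)*(-40) = ((15 + 17)/(√((-3)² + 3²) + 2) + 2)*(-40) = (32/(√(9 + 9) + 2) + 2)*(-40) = (32/(√18 + 2) + 2)*(-40) = (32/(3*√2 + 2) + 2)*(-40) = (32/(2 + 3*√2) + 2)*(-40) = (2 + 32/(2 + 3*√2))*(-40) = -80 - 1280/(2 + 3*√2)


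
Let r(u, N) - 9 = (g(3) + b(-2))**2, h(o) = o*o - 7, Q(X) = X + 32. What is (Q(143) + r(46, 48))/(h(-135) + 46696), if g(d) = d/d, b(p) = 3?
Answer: 100/32457 ≈ 0.0030810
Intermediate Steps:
Q(X) = 32 + X
h(o) = -7 + o**2 (h(o) = o**2 - 7 = -7 + o**2)
g(d) = 1
r(u, N) = 25 (r(u, N) = 9 + (1 + 3)**2 = 9 + 4**2 = 9 + 16 = 25)
(Q(143) + r(46, 48))/(h(-135) + 46696) = ((32 + 143) + 25)/((-7 + (-135)**2) + 46696) = (175 + 25)/((-7 + 18225) + 46696) = 200/(18218 + 46696) = 200/64914 = 200*(1/64914) = 100/32457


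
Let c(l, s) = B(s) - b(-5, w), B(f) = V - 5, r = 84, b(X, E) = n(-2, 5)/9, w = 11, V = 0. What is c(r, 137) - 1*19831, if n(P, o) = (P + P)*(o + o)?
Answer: -178484/9 ≈ -19832.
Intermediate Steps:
n(P, o) = 4*P*o (n(P, o) = (2*P)*(2*o) = 4*P*o)
b(X, E) = -40/9 (b(X, E) = (4*(-2)*5)/9 = -40*⅑ = -40/9)
B(f) = -5 (B(f) = 0 - 5 = -5)
c(l, s) = -5/9 (c(l, s) = -5 - 1*(-40/9) = -5 + 40/9 = -5/9)
c(r, 137) - 1*19831 = -5/9 - 1*19831 = -5/9 - 19831 = -178484/9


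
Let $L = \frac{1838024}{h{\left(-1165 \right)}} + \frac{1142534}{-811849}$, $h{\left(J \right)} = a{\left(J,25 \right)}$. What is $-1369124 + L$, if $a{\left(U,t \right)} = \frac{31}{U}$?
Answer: $- \frac{1772867823405150}{25167319} \approx -7.0443 \cdot 10^{7}$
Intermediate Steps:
$h{\left(J \right)} = \frac{31}{J}$
$L = - \frac{1738410642946594}{25167319}$ ($L = \frac{1838024}{31 \frac{1}{-1165}} + \frac{1142534}{-811849} = \frac{1838024}{31 \left(- \frac{1}{1165}\right)} + 1142534 \left(- \frac{1}{811849}\right) = \frac{1838024}{- \frac{31}{1165}} - \frac{1142534}{811849} = 1838024 \left(- \frac{1165}{31}\right) - \frac{1142534}{811849} = - \frac{2141297960}{31} - \frac{1142534}{811849} = - \frac{1738410642946594}{25167319} \approx -6.9074 \cdot 10^{7}$)
$-1369124 + L = -1369124 - \frac{1738410642946594}{25167319} = - \frac{1772867823405150}{25167319}$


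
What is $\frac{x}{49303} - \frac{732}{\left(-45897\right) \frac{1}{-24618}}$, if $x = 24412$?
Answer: $- \frac{295779386788}{754286597} \approx -392.13$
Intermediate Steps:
$\frac{x}{49303} - \frac{732}{\left(-45897\right) \frac{1}{-24618}} = \frac{24412}{49303} - \frac{732}{\left(-45897\right) \frac{1}{-24618}} = 24412 \cdot \frac{1}{49303} - \frac{732}{\left(-45897\right) \left(- \frac{1}{24618}\right)} = \frac{24412}{49303} - \frac{732}{\frac{15299}{8206}} = \frac{24412}{49303} - \frac{6006792}{15299} = - \frac{295779386788}{754286597}$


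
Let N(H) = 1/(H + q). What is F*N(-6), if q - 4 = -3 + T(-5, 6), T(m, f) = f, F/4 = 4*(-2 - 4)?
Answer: -96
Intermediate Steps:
F = -96 (F = 4*(4*(-2 - 4)) = 4*(4*(-6)) = 4*(-24) = -96)
q = 7 (q = 4 + (-3 + 6) = 4 + 3 = 7)
N(H) = 1/(7 + H) (N(H) = 1/(H + 7) = 1/(7 + H))
F*N(-6) = -96/(7 - 6) = -96/1 = -96*1 = -96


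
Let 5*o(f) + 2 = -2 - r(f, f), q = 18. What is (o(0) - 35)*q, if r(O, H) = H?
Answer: -3222/5 ≈ -644.40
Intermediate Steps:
o(f) = -⅘ - f/5 (o(f) = -⅖ + (-2 - f)/5 = -⅖ + (-⅖ - f/5) = -⅘ - f/5)
(o(0) - 35)*q = ((-⅘ - ⅕*0) - 35)*18 = ((-⅘ + 0) - 35)*18 = (-⅘ - 35)*18 = -179/5*18 = -3222/5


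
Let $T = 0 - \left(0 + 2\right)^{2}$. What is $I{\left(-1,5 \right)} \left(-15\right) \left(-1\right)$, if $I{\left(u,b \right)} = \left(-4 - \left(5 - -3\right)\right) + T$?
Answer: $-240$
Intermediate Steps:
$T = -4$ ($T = 0 - 2^{2} = 0 - 4 = -4$)
$I{\left(u,b \right)} = -16$ ($I{\left(u,b \right)} = \left(-4 - \left(5 - -3\right)\right) - 4 = \left(-4 - \left(5 + 3\right)\right) - 4 = \left(-4 - 8\right) - 4 = -12 - 4 = -16$)
$I{\left(-1,5 \right)} \left(-15\right) \left(-1\right) = \left(-16\right) \left(-15\right) \left(-1\right) = 240 \left(-1\right) = -240$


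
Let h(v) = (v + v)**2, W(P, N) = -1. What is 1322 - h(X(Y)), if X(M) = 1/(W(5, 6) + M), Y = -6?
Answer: 64774/49 ≈ 1321.9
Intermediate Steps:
X(M) = 1/(-1 + M)
h(v) = 4*v**2 (h(v) = (2*v)**2 = 4*v**2)
1322 - h(X(Y)) = 1322 - 4*(1/(-1 - 6))**2 = 1322 - 4*(1/(-7))**2 = 1322 - 4*(-1/7)**2 = 1322 - 4/49 = 64774/49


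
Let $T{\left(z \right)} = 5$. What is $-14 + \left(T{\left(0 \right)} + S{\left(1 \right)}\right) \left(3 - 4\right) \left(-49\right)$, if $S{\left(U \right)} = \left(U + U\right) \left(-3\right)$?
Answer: $-63$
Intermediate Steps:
$S{\left(U \right)} = - 6 U$ ($S{\left(U \right)} = 2 U \left(-3\right) = - 6 U$)
$-14 + \left(T{\left(0 \right)} + S{\left(1 \right)}\right) \left(3 - 4\right) \left(-49\right) = -14 + \left(5 - 6\right) \left(3 - 4\right) \left(-49\right) = -14 + \left(-1\right) \left(-1\right) \left(-49\right) = -14 + 1 \left(-49\right) = -14 - 49 = -63$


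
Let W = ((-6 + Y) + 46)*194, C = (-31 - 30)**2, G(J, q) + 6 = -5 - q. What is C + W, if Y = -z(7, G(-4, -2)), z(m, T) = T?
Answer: 13227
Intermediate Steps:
G(J, q) = -11 - q (G(J, q) = -6 + (-5 - q) = -11 - q)
Y = 9 (Y = -(-11 - 1*(-2)) = -(-11 + 2) = -1*(-9) = 9)
C = 3721 (C = (-61)**2 = 3721)
W = 9506 (W = ((-6 + 9) + 46)*194 = (3 + 46)*194 = 49*194 = 9506)
C + W = 3721 + 9506 = 13227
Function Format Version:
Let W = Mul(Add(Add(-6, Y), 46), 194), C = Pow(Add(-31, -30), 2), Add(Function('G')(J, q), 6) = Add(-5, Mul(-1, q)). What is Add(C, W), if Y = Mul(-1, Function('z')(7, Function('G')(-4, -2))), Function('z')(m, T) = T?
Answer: 13227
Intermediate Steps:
Function('G')(J, q) = Add(-11, Mul(-1, q)) (Function('G')(J, q) = Add(-6, Add(-5, Mul(-1, q))) = Add(-11, Mul(-1, q)))
Y = 9 (Y = Mul(-1, Add(-11, Mul(-1, -2))) = Mul(-1, Add(-11, 2)) = Mul(-1, -9) = 9)
C = 3721 (C = Pow(-61, 2) = 3721)
W = 9506 (W = Mul(Add(Add(-6, 9), 46), 194) = Mul(Add(3, 46), 194) = Mul(49, 194) = 9506)
Add(C, W) = Add(3721, 9506) = 13227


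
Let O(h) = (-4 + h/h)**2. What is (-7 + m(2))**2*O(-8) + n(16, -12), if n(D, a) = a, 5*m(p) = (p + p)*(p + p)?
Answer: 2949/25 ≈ 117.96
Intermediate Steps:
m(p) = 4*p**2/5 (m(p) = ((p + p)*(p + p))/5 = ((2*p)*(2*p))/5 = (4*p**2)/5 = 4*p**2/5)
O(h) = 9 (O(h) = (-4 + 1)**2 = (-3)**2 = 9)
(-7 + m(2))**2*O(-8) + n(16, -12) = (-7 + (4/5)*2**2)**2*9 - 12 = (-7 + (4/5)*4)**2*9 - 12 = (-7 + 16/5)**2*9 - 12 = (-19/5)**2*9 - 12 = (361/25)*9 - 12 = 3249/25 - 12 = 2949/25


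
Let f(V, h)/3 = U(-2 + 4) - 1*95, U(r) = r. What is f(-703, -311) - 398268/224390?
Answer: -31501539/112195 ≈ -280.77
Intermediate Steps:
f(V, h) = -279 (f(V, h) = 3*((-2 + 4) - 1*95) = 3*(2 - 95) = 3*(-93) = -279)
f(-703, -311) - 398268/224390 = -279 - 398268/224390 = -279 - 1*199134/112195 = -279 - 199134/112195 = -31501539/112195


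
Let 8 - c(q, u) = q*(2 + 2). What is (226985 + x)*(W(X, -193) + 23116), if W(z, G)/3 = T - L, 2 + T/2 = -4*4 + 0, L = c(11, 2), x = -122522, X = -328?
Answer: 2414766708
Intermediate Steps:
c(q, u) = 8 - 4*q (c(q, u) = 8 - q*(2 + 2) = 8 - q*4 = 8 - 4*q)
L = -36 (L = 8 - 4*11 = 8 - 44 = -36)
T = -36 (T = -4 + 2*(-4*4 + 0) = -4 + 2*(-16 + 0) = -4 + 2*(-16) = -4 - 32 = -36)
W(z, G) = 0 (W(z, G) = 3*(-36 - 1*(-36)) = 3*(-36 + 36) = 3*0 = 0)
(226985 + x)*(W(X, -193) + 23116) = (226985 - 122522)*(0 + 23116) = 104463*23116 = 2414766708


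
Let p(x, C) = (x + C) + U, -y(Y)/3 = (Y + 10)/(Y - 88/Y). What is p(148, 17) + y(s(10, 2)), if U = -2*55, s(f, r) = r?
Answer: 391/7 ≈ 55.857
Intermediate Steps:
U = -110
y(Y) = -3*(10 + Y)/(Y - 88/Y) (y(Y) = -3*(Y + 10)/(Y - 88/Y) = -3*(10 + Y)/(Y - 88/Y))
p(x, C) = -110 + C + x (p(x, C) = (x + C) - 110 = (C + x) - 110 = -110 + C + x)
p(148, 17) + y(s(10, 2)) = (-110 + 17 + 148) - 3*2*(10 + 2)/(-88 + 2²) = 55 - 3*2*12/(-88 + 4) = 55 - 3*2*12/(-84) = 55 - 3*2*(-1/84)*12 = 55 + 6/7 = 391/7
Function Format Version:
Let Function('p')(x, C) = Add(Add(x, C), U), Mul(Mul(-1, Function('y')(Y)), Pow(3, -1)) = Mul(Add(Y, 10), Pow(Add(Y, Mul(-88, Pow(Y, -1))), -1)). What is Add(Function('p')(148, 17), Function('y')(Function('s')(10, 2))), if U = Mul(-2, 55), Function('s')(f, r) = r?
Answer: Rational(391, 7) ≈ 55.857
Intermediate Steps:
U = -110
Function('y')(Y) = Mul(-3, Pow(Add(Y, Mul(-88, Pow(Y, -1))), -1), Add(10, Y)) (Function('y')(Y) = Mul(-3, Mul(Add(Y, 10), Pow(Add(Y, Mul(-88, Pow(Y, -1))), -1))) = Mul(-3, Mul(Add(10, Y), Pow(Add(Y, Mul(-88, Pow(Y, -1))), -1))) = Mul(-3, Mul(Pow(Add(Y, Mul(-88, Pow(Y, -1))), -1), Add(10, Y))) = Mul(-3, Pow(Add(Y, Mul(-88, Pow(Y, -1))), -1), Add(10, Y)))
Function('p')(x, C) = Add(-110, C, x) (Function('p')(x, C) = Add(Add(x, C), -110) = Add(Add(C, x), -110) = Add(-110, C, x))
Add(Function('p')(148, 17), Function('y')(Function('s')(10, 2))) = Add(Add(-110, 17, 148), Mul(-3, 2, Pow(Add(-88, Pow(2, 2)), -1), Add(10, 2))) = Add(55, Mul(-3, 2, Pow(Add(-88, 4), -1), 12)) = Add(55, Mul(-3, 2, Pow(-84, -1), 12)) = Add(55, Mul(-3, 2, Rational(-1, 84), 12)) = Add(55, Rational(6, 7)) = Rational(391, 7)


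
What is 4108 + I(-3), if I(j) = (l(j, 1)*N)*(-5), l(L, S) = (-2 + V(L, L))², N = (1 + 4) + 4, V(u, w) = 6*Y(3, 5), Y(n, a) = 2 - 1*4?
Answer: -4712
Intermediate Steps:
Y(n, a) = -2 (Y(n, a) = 2 - 4 = -2)
V(u, w) = -12 (V(u, w) = 6*(-2) = -12)
N = 9 (N = 5 + 4 = 9)
l(L, S) = 196 (l(L, S) = (-2 - 12)² = (-14)² = 196)
I(j) = -8820 (I(j) = (196*9)*(-5) = 1764*(-5) = -8820)
4108 + I(-3) = 4108 - 8820 = -4712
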